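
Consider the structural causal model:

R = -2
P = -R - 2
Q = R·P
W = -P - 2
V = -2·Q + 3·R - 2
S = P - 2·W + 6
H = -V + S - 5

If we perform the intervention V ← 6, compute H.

Under do(V=6), the mechanism V = -2·Q + 3·R - 2 is discarded; V is fixed at 6.
P = -R - 2  [with R=-2]  = 0
W = -P - 2  [with P=0]  = -2
S = P - 2·W + 6  [with P=0, W=-2]  = 10
H = -V + S - 5  [with V=6, S=10]  = -1

-1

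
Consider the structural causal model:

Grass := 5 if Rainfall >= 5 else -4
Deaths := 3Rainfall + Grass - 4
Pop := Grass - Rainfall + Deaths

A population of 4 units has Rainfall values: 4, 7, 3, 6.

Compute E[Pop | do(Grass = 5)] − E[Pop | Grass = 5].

Every unit gets Grass=5 under the intervention. Pop values become 14, 20, 12, 18; E[Pop|do(Grass=5)] = 16.
Observing Grass=5 restricts to units where Grass's equation naturally yields 5: Rainfall ∈ {7, 6}. In that subpopulation Pop = 20, 18, mean 19.
Difference = 16 − 19 = -3.

-3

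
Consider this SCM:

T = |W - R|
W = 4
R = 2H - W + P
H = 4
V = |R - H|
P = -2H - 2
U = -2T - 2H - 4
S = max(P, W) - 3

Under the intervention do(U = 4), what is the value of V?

do(U=4) replaces the equation U = -2T - 2H - 4 with the constant U = 4.
V is not downstream of the intervention, so its value is determined by the original equations.
P = -2H - 2  [with H=4]  = -10
R = 2H - W + P  [with H=4, W=4, P=-10]  = -6
V = |R - H|  [with R=-6, H=4]  = 10

10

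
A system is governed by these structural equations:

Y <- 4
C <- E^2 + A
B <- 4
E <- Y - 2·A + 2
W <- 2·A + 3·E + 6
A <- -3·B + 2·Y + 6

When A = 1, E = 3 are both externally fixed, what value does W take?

17

Setting A = 1, E = 3 by intervention discards those variables' equations.
W = 2·A + 3·E + 6  [with A=1, E=3]  = 17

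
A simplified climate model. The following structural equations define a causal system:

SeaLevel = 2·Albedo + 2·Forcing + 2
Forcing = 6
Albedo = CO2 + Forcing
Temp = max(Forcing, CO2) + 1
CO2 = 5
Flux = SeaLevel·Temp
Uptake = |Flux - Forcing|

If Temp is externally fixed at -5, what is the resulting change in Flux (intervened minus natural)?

-432

The intervention breaks the incoming arrows to Temp: Temp = max(Forcing, CO2) + 1 no longer applies, and Temp = -5.
Albedo = CO2 + Forcing  [with CO2=5, Forcing=6]  = 11
SeaLevel = 2·Albedo + 2·Forcing + 2  [with Albedo=11, Forcing=6]  = 36
Flux = SeaLevel·Temp  [with SeaLevel=36, Temp=-5]  = -180
Without intervention: Temp = max(Forcing, CO2) + 1  [with Forcing=6, CO2=5]  = 7; Albedo = CO2 + Forcing  [with CO2=5, Forcing=6]  = 11; SeaLevel = 2·Albedo + 2·Forcing + 2  [with Albedo=11, Forcing=6]  = 36; Flux = SeaLevel·Temp  [with SeaLevel=36, Temp=7]  = 252.
Change = -180 − 252 = -432.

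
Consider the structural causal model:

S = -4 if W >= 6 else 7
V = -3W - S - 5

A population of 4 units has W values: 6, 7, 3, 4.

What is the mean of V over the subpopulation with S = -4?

Conditioning on S=-4 selects the 2 unit(s) with W ∈ {6, 7}. Their V values: -19, -22. Mean = -20.5.

-20.5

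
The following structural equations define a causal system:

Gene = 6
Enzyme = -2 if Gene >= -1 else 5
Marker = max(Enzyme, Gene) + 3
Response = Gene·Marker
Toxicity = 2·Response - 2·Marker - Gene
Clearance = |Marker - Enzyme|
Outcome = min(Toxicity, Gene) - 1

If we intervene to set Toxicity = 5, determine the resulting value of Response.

The intervention breaks the incoming arrows to Toxicity: Toxicity = 2·Response - 2·Marker - Gene no longer applies, and Toxicity = 5.
Since Response is not a descendant of the intervened variable, it is unaffected.
Enzyme = -2 if Gene >= -1 else 5  [with Gene=6]  = -2
Marker = max(Enzyme, Gene) + 3  [with Enzyme=-2, Gene=6]  = 9
Response = Gene·Marker  [with Gene=6, Marker=9]  = 54

54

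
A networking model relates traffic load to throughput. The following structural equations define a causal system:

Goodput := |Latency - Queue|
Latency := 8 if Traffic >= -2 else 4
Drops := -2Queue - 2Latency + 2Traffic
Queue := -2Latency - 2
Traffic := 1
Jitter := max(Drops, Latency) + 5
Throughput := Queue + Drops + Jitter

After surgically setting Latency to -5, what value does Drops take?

Under do(Latency=-5), the mechanism Latency := 8 if Traffic >= -2 else 4 is discarded; Latency is fixed at -5.
Queue = -2Latency - 2  [with Latency=-5]  = 8
Drops = -2Queue - 2Latency + 2Traffic  [with Queue=8, Latency=-5, Traffic=1]  = -4

-4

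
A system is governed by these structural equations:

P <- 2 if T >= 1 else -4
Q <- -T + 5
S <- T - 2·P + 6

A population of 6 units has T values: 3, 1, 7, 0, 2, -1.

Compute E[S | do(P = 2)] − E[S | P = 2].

do(P=2) breaks P's dependence on T. With P=2 fixed, S across the units is 5, 3, 9, 2, 4, 1, mean 4.
E[S|P=2] averages over only the 4 units with P=2 (T = 3, 1, 7, 2): S = 5, 3, 9, 4, mean 5.25.
Difference = 4 − 5.25 = -1.25.

-1.25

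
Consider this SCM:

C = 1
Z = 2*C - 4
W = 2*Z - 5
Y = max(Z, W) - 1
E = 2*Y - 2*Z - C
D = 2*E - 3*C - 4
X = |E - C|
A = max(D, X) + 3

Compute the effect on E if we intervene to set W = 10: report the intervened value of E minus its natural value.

24

do(W=10) replaces the equation W = 2*Z - 5 with the constant W = 10.
Z = 2*C - 4  [with C=1]  = -2
Y = max(Z, W) - 1  [with Z=-2, W=10]  = 9
E = 2*Y - 2*Z - C  [with Y=9, Z=-2, C=1]  = 21
Without intervention: Z = 2*C - 4  [with C=1]  = -2; W = 2*Z - 5  [with Z=-2]  = -9; Y = max(Z, W) - 1  [with Z=-2, W=-9]  = -3; E = 2*Y - 2*Z - C  [with Y=-3, Z=-2, C=1]  = -3.
Change = 21 − (-3) = 24.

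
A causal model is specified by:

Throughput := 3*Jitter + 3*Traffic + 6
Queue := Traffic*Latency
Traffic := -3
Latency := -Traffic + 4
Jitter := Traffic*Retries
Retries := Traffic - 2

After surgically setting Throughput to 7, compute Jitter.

15

do(Throughput=7) replaces the equation Throughput := 3*Jitter + 3*Traffic + 6 with the constant Throughput = 7.
Since Jitter is not a descendant of the intervened variable, it is unaffected.
Retries = Traffic - 2  [with Traffic=-3]  = -5
Jitter = Traffic*Retries  [with Traffic=-3, Retries=-5]  = 15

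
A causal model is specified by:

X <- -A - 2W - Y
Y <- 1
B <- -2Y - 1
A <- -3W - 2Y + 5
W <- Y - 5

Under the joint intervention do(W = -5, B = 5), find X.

The joint intervention fixes W = -5, B = 5, removing each variable's own equation.
A = -3W - 2Y + 5  [with W=-5, Y=1]  = 18
X = -A - 2W - Y  [with A=18, W=-5, Y=1]  = -9

-9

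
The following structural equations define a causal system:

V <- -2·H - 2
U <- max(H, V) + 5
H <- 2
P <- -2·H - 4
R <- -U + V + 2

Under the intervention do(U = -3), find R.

The intervention breaks the incoming arrows to U: U <- max(H, V) + 5 no longer applies, and U = -3.
V = -2·H - 2  [with H=2]  = -6
R = -U + V + 2  [with U=-3, V=-6]  = -1

-1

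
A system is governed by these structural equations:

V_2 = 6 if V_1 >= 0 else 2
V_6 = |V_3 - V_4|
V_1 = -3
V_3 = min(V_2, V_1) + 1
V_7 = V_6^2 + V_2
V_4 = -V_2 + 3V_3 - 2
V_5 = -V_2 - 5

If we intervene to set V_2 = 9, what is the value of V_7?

234

Under do(V_2=9), the mechanism V_2 = 6 if V_1 >= 0 else 2 is discarded; V_2 is fixed at 9.
V_3 = min(V_2, V_1) + 1  [with V_2=9, V_1=-3]  = -2
V_4 = -V_2 + 3V_3 - 2  [with V_2=9, V_3=-2]  = -17
V_6 = |V_3 - V_4|  [with V_3=-2, V_4=-17]  = 15
V_7 = V_6^2 + V_2  [with V_6=15, V_2=9]  = 234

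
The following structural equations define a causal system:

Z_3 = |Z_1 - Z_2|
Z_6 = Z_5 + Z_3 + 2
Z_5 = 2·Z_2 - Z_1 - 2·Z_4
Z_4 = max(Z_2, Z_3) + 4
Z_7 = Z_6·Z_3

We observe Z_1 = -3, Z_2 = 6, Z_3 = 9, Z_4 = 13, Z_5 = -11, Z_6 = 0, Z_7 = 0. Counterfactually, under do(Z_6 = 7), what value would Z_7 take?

63

Intervening sets Z_6 = 7 and removes its equation (Z_6 = Z_5 + Z_3 + 2).
Z_3 = |Z_1 - Z_2|  [with Z_1=-3, Z_2=6]  = 9
Z_7 = Z_6·Z_3  [with Z_6=7, Z_3=9]  = 63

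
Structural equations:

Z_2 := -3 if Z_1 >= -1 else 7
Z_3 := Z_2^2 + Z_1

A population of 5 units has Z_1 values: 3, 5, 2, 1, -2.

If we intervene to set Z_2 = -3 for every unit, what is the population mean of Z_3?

Every unit gets Z_2=-3 under the intervention. Z_3 values become 12, 14, 11, 10, 7; E[Z_3|do(Z_2=-3)] = 10.8.

10.8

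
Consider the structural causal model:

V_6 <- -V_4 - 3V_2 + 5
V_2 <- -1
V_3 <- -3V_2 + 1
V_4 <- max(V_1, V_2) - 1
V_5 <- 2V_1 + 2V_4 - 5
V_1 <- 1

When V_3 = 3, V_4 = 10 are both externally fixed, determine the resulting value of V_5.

Setting V_3 = 3, V_4 = 10 by intervention discards those variables' equations.
V_5 = 2V_1 + 2V_4 - 5  [with V_1=1, V_4=10]  = 17

17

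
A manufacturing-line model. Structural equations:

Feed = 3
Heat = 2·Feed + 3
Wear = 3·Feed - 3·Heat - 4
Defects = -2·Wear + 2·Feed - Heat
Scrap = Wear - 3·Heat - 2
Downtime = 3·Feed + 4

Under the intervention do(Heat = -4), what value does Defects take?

-24

Under do(Heat=-4), the mechanism Heat = 2·Feed + 3 is discarded; Heat is fixed at -4.
Wear = 3·Feed - 3·Heat - 4  [with Feed=3, Heat=-4]  = 17
Defects = -2·Wear + 2·Feed - Heat  [with Wear=17, Feed=3, Heat=-4]  = -24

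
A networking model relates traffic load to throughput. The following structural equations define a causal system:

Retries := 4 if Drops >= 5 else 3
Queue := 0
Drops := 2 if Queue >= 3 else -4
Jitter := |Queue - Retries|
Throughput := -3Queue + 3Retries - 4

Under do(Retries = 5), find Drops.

Under do(Retries=5), the mechanism Retries := 4 if Drops >= 5 else 3 is discarded; Retries is fixed at 5.
Since Drops is not a descendant of the intervened variable, it is unaffected.
Drops = 2 if Queue >= 3 else -4  [with Queue=0]  = -4

-4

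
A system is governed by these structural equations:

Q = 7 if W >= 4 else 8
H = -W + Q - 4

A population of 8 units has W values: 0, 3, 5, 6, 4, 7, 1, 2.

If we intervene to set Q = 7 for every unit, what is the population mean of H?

The intervention sets Q=7 in all 8 units regardless of W. Recomputing H per unit gives 3, 0, -2, -3, -1, -4, 2, 1; average -0.5.

-0.5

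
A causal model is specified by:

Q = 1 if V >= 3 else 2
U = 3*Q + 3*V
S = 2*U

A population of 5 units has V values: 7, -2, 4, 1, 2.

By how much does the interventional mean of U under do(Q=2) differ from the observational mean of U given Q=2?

do(Q=2) breaks Q's dependence on V. With Q=2 fixed, U across the units is 27, 0, 18, 9, 12, mean 13.2.
Conditioning on Q=2 selects the 3 unit(s) with V ∈ {-2, 1, 2}. Their U values: 0, 9, 12. Mean = 7.
Difference = 13.2 − 7 = 6.2.

6.2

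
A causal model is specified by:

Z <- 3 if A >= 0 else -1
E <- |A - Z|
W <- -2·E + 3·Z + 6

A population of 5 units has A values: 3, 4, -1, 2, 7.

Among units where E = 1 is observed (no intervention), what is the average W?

13

Conditioning on E=1 selects the 2 unit(s) with A ∈ {4, 2}. Their W values: 13, 13. Mean = 13.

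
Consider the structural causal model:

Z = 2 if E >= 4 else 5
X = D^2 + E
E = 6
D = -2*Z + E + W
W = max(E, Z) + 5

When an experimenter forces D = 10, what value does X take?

Intervening sets D = 10 and removes its equation (D = -2*Z + E + W).
X = D^2 + E  [with D=10, E=6]  = 106

106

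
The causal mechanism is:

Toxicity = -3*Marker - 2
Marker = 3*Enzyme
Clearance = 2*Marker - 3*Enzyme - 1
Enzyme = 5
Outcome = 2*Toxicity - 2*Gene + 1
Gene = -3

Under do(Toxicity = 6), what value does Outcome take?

Under do(Toxicity=6), the mechanism Toxicity = -3*Marker - 2 is discarded; Toxicity is fixed at 6.
Outcome = 2*Toxicity - 2*Gene + 1  [with Toxicity=6, Gene=-3]  = 19

19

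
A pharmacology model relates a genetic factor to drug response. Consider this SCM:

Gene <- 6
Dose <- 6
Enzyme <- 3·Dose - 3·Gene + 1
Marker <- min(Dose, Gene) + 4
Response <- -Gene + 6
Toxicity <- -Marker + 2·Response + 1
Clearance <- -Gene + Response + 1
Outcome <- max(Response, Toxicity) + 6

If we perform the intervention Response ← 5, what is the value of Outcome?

11

do(Response=5) replaces the equation Response <- -Gene + 6 with the constant Response = 5.
Marker = min(Dose, Gene) + 4  [with Dose=6, Gene=6]  = 10
Toxicity = -Marker + 2·Response + 1  [with Marker=10, Response=5]  = 1
Outcome = max(Response, Toxicity) + 6  [with Response=5, Toxicity=1]  = 11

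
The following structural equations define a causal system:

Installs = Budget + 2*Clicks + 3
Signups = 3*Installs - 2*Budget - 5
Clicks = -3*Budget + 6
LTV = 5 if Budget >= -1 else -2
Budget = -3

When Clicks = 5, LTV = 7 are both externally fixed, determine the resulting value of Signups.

The joint intervention fixes Clicks = 5, LTV = 7, removing each variable's own equation.
Installs = Budget + 2*Clicks + 3  [with Budget=-3, Clicks=5]  = 10
Signups = 3*Installs - 2*Budget - 5  [with Installs=10, Budget=-3]  = 31

31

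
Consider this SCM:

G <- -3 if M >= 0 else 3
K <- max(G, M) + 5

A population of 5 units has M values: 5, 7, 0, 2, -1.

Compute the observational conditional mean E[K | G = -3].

8.5

E[K|G=-3] averages over only the 4 units with G=-3 (M = 5, 7, 0, 2): K = 10, 12, 5, 7, mean 8.5.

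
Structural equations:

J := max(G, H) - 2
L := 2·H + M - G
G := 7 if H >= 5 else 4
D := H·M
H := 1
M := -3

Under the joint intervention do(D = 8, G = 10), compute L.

-11

Under do(D = 8, G = 10), each intervened variable's structural equation is replaced by its fixed value.
L = 2·H + M - G  [with H=1, M=-3, G=10]  = -11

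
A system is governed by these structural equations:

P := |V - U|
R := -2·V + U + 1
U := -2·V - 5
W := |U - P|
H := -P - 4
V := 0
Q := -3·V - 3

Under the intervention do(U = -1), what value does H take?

-5

Under do(U=-1), the mechanism U := -2·V - 5 is discarded; U is fixed at -1.
P = |V - U|  [with V=0, U=-1]  = 1
H = -P - 4  [with P=1]  = -5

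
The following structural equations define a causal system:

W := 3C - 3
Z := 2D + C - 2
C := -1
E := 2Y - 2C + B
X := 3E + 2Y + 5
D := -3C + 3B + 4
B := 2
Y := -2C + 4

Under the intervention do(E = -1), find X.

Under do(E=-1), the mechanism E := 2Y - 2C + B is discarded; E is fixed at -1.
Y = -2C + 4  [with C=-1]  = 6
X = 3E + 2Y + 5  [with E=-1, Y=6]  = 14

14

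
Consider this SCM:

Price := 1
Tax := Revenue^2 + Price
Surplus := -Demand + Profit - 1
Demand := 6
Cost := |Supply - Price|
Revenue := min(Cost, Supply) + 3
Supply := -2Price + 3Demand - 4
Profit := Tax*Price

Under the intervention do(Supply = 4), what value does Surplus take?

30

The intervention breaks the incoming arrows to Supply: Supply := -2Price + 3Demand - 4 no longer applies, and Supply = 4.
Cost = |Supply - Price|  [with Supply=4, Price=1]  = 3
Revenue = min(Cost, Supply) + 3  [with Cost=3, Supply=4]  = 6
Tax = Revenue^2 + Price  [with Revenue=6, Price=1]  = 37
Profit = Tax*Price  [with Tax=37, Price=1]  = 37
Surplus = -Demand + Profit - 1  [with Demand=6, Profit=37]  = 30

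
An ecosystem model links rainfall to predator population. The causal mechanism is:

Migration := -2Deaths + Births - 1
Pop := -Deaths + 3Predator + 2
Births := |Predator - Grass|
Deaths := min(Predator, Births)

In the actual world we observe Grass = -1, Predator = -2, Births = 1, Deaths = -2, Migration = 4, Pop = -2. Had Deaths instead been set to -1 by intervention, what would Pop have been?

-3

Under do(Deaths=-1), the mechanism Deaths := min(Predator, Births) is discarded; Deaths is fixed at -1.
Pop = -Deaths + 3Predator + 2  [with Deaths=-1, Predator=-2]  = -3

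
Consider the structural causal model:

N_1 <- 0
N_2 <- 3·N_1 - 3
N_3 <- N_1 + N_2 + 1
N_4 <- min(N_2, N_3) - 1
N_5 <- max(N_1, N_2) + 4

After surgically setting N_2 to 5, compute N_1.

Under do(N_2=5), the mechanism N_2 <- 3·N_1 - 3 is discarded; N_2 is fixed at 5.
N_1 is not downstream of the intervention, so its value is determined by the original equations.

0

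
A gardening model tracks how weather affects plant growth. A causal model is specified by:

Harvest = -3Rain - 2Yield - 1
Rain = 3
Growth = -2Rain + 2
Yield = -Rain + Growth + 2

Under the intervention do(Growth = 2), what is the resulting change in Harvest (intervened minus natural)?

-12

Under do(Growth=2), the mechanism Growth = -2Rain + 2 is discarded; Growth is fixed at 2.
Yield = -Rain + Growth + 2  [with Rain=3, Growth=2]  = 1
Harvest = -3Rain - 2Yield - 1  [with Rain=3, Yield=1]  = -12
Without intervention: Growth = -2Rain + 2  [with Rain=3]  = -4; Yield = -Rain + Growth + 2  [with Rain=3, Growth=-4]  = -5; Harvest = -3Rain - 2Yield - 1  [with Rain=3, Yield=-5]  = 0.
Change = -12 − 0 = -12.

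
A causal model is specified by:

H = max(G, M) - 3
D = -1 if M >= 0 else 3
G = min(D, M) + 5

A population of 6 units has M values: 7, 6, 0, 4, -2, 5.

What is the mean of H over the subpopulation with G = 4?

Conditioning on G=4 selects the 5 unit(s) with M ∈ {7, 6, 0, 4, 5}. Their H values: 4, 3, 1, 1, 2. Mean = 2.2.

2.2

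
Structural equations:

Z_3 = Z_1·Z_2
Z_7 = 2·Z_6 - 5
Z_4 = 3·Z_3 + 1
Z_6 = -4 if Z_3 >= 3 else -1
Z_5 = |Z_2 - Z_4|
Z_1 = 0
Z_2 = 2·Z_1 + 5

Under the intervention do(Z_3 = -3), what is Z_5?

13

do(Z_3=-3) replaces the equation Z_3 = Z_1·Z_2 with the constant Z_3 = -3.
Z_2 = 2·Z_1 + 5  [with Z_1=0]  = 5
Z_4 = 3·Z_3 + 1  [with Z_3=-3]  = -8
Z_5 = |Z_2 - Z_4|  [with Z_2=5, Z_4=-8]  = 13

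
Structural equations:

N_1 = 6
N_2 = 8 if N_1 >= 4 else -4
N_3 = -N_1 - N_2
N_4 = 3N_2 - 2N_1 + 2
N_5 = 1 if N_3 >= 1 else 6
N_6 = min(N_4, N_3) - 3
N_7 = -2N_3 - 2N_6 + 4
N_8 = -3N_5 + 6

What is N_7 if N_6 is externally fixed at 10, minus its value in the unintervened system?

Intervening sets N_6 = 10 and removes its equation (N_6 = min(N_4, N_3) - 3).
N_2 = 8 if N_1 >= 4 else -4  [with N_1=6]  = 8
N_3 = -N_1 - N_2  [with N_1=6, N_2=8]  = -14
N_7 = -2N_3 - 2N_6 + 4  [with N_3=-14, N_6=10]  = 12
Without intervention: N_2 = 8 if N_1 >= 4 else -4  [with N_1=6]  = 8; N_3 = -N_1 - N_2  [with N_1=6, N_2=8]  = -14; N_4 = 3N_2 - 2N_1 + 2  [with N_2=8, N_1=6]  = 14; N_6 = min(N_4, N_3) - 3  [with N_4=14, N_3=-14]  = -17; N_7 = -2N_3 - 2N_6 + 4  [with N_3=-14, N_6=-17]  = 66.
Change = 12 − 66 = -54.

-54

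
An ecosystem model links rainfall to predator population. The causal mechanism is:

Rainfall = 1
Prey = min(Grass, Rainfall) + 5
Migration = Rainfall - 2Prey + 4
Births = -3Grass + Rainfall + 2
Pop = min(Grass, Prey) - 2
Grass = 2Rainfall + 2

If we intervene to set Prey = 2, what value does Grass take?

Under do(Prey=2), the mechanism Prey = min(Grass, Rainfall) + 5 is discarded; Prey is fixed at 2.
Since Grass is not a descendant of the intervened variable, it is unaffected.
Grass = 2Rainfall + 2  [with Rainfall=1]  = 4

4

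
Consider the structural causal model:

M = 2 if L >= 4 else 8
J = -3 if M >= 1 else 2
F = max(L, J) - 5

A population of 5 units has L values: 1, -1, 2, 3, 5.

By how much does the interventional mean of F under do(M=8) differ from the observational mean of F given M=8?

0.75

do(M=8) breaks M's dependence on L. With M=8 fixed, F across the units is -4, -6, -3, -2, 0, mean -3.
Conditioning on M=8 selects the 4 unit(s) with L ∈ {1, -1, 2, 3}. Their F values: -4, -6, -3, -2. Mean = -3.75.
Difference = -3 − (-3.75) = 0.75.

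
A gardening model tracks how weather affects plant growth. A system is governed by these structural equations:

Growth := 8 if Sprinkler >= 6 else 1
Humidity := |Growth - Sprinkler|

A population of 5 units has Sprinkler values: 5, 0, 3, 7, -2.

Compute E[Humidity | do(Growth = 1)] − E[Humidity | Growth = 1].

0.7

The intervention sets Growth=1 in all 5 units regardless of Sprinkler. Recomputing Humidity per unit gives 4, 1, 2, 6, 3; average 3.2.
E[Humidity|Growth=1] averages over only the 4 units with Growth=1 (Sprinkler = 5, 0, 3, -2): Humidity = 4, 1, 2, 3, mean 2.5.
Difference = 3.2 − 2.5 = 0.7.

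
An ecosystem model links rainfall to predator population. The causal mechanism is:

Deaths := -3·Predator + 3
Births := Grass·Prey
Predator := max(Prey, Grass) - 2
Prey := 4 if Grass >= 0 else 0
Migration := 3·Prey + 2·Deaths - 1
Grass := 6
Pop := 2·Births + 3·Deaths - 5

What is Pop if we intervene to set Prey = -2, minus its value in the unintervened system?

Under do(Prey=-2), the mechanism Prey := 4 if Grass >= 0 else 0 is discarded; Prey is fixed at -2.
Predator = max(Prey, Grass) - 2  [with Prey=-2, Grass=6]  = 4
Births = Grass·Prey  [with Grass=6, Prey=-2]  = -12
Deaths = -3·Predator + 3  [with Predator=4]  = -9
Pop = 2·Births + 3·Deaths - 5  [with Births=-12, Deaths=-9]  = -56
Without intervention: Prey = 4 if Grass >= 0 else 0  [with Grass=6]  = 4; Predator = max(Prey, Grass) - 2  [with Prey=4, Grass=6]  = 4; Births = Grass·Prey  [with Grass=6, Prey=4]  = 24; Deaths = -3·Predator + 3  [with Predator=4]  = -9; Pop = 2·Births + 3·Deaths - 5  [with Births=24, Deaths=-9]  = 16.
Change = -56 − 16 = -72.

-72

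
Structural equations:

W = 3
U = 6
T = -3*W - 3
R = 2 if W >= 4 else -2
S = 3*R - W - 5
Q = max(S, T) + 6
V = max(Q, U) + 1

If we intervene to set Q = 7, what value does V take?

Intervening sets Q = 7 and removes its equation (Q = max(S, T) + 6).
V = max(Q, U) + 1  [with Q=7, U=6]  = 8

8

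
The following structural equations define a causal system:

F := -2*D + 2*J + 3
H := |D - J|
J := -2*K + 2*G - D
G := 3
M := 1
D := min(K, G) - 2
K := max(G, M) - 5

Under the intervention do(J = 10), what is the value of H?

Under do(J=10), the mechanism J := -2*K + 2*G - D is discarded; J is fixed at 10.
K = max(G, M) - 5  [with G=3, M=1]  = -2
D = min(K, G) - 2  [with K=-2, G=3]  = -4
H = |D - J|  [with D=-4, J=10]  = 14

14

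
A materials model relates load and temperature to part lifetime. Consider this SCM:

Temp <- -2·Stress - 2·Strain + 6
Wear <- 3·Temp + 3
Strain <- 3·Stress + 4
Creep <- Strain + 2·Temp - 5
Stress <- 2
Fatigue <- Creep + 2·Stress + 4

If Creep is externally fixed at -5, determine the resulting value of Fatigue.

Under do(Creep=-5), the mechanism Creep <- Strain + 2·Temp - 5 is discarded; Creep is fixed at -5.
Fatigue = Creep + 2·Stress + 4  [with Creep=-5, Stress=2]  = 3

3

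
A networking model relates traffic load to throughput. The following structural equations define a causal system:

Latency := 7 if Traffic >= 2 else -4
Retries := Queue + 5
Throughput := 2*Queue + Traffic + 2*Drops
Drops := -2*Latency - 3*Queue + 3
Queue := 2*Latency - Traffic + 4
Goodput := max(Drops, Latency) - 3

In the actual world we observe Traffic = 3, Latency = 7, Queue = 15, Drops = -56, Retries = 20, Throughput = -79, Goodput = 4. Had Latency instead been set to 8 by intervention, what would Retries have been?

do(Latency=8) replaces the equation Latency := 7 if Traffic >= 2 else -4 with the constant Latency = 8.
Queue = 2*Latency - Traffic + 4  [with Latency=8, Traffic=3]  = 17
Retries = Queue + 5  [with Queue=17]  = 22

22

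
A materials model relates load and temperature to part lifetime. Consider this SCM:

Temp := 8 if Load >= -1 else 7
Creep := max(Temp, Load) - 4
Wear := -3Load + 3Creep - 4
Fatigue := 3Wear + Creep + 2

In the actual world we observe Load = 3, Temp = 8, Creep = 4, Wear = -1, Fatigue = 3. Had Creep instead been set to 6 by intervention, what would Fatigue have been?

do(Creep=6) replaces the equation Creep := max(Temp, Load) - 4 with the constant Creep = 6.
Wear = -3Load + 3Creep - 4  [with Load=3, Creep=6]  = 5
Fatigue = 3Wear + Creep + 2  [with Wear=5, Creep=6]  = 23

23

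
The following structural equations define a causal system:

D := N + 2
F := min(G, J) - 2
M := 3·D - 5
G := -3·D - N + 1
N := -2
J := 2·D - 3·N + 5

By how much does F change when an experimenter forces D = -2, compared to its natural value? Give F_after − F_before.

do(D=-2) replaces the equation D := N + 2 with the constant D = -2.
G = -3·D - N + 1  [with D=-2, N=-2]  = 9
J = 2·D - 3·N + 5  [with D=-2, N=-2]  = 7
F = min(G, J) - 2  [with G=9, J=7]  = 5
Without intervention: D = N + 2  [with N=-2]  = 0; G = -3·D - N + 1  [with D=0, N=-2]  = 3; J = 2·D - 3·N + 5  [with D=0, N=-2]  = 11; F = min(G, J) - 2  [with G=3, J=11]  = 1.
Change = 5 − 1 = 4.

4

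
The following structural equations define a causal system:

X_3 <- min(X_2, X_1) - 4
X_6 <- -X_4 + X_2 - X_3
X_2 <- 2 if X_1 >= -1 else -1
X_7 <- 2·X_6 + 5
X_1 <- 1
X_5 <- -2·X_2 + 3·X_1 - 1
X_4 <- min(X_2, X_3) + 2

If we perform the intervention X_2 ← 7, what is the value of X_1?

Under do(X_2=7), the mechanism X_2 <- 2 if X_1 >= -1 else -1 is discarded; X_2 is fixed at 7.
X_1 is not downstream of the intervention, so its value is determined by the original equations.

1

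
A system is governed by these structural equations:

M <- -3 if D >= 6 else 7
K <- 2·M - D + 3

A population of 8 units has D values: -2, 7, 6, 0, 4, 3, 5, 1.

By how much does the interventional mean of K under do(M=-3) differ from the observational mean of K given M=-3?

3.5

Under do(M=-3), M's equation is replaced by M=-3 for every unit. Per-unit K: -1, -10, -9, -3, -7, -6, -8, -4. Mean = -6.
Observing M=-3 restricts to units where M's equation naturally yields -3: D ∈ {7, 6}. In that subpopulation K = -10, -9, mean -9.5.
Difference = -6 − (-9.5) = 3.5.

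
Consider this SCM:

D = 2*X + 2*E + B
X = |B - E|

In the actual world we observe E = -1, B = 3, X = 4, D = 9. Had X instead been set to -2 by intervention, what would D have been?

The intervention breaks the incoming arrows to X: X = |B - E| no longer applies, and X = -2.
D = 2*X + 2*E + B  [with X=-2, E=-1, B=3]  = -3

-3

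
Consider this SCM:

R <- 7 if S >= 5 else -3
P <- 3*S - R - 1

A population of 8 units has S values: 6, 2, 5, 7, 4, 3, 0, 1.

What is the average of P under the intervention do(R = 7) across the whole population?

2.5

Under do(R=7), R's equation is replaced by R=7 for every unit. Per-unit P: 10, -2, 7, 13, 4, 1, -8, -5. Mean = 2.5.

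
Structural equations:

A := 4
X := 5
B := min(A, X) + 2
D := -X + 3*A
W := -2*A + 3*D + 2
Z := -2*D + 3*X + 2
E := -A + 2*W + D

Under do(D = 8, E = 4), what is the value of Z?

1

The joint intervention fixes D = 8, E = 4, removing each variable's own equation.
Z = -2*D + 3*X + 2  [with D=8, X=5]  = 1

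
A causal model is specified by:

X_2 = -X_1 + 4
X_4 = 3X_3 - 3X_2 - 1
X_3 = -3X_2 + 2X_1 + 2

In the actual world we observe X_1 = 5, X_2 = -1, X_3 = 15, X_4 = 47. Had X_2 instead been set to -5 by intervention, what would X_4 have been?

95

Under do(X_2=-5), the mechanism X_2 = -X_1 + 4 is discarded; X_2 is fixed at -5.
X_3 = -3X_2 + 2X_1 + 2  [with X_2=-5, X_1=5]  = 27
X_4 = 3X_3 - 3X_2 - 1  [with X_3=27, X_2=-5]  = 95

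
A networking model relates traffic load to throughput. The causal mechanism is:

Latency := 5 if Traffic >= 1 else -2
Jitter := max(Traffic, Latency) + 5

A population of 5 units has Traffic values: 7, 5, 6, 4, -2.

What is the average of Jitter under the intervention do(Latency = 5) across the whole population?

Every unit gets Latency=5 under the intervention. Jitter values become 12, 10, 11, 10, 10; E[Jitter|do(Latency=5)] = 10.6.

10.6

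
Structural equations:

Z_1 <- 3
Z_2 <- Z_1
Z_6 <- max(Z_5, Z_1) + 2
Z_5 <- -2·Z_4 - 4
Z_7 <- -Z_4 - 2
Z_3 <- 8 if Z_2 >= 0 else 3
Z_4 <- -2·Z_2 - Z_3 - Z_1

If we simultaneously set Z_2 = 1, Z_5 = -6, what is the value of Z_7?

11

The joint intervention fixes Z_2 = 1, Z_5 = -6, removing each variable's own equation.
Z_3 = 8 if Z_2 >= 0 else 3  [with Z_2=1]  = 8
Z_4 = -2·Z_2 - Z_3 - Z_1  [with Z_2=1, Z_3=8, Z_1=3]  = -13
Z_7 = -Z_4 - 2  [with Z_4=-13]  = 11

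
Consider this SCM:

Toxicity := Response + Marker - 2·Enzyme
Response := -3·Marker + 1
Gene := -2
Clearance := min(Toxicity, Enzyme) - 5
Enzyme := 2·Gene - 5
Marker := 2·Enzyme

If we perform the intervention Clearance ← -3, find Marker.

do(Clearance=-3) replaces the equation Clearance := min(Toxicity, Enzyme) - 5 with the constant Clearance = -3.
Marker is not downstream of the intervention, so its value is determined by the original equations.
Enzyme = 2·Gene - 5  [with Gene=-2]  = -9
Marker = 2·Enzyme  [with Enzyme=-9]  = -18

-18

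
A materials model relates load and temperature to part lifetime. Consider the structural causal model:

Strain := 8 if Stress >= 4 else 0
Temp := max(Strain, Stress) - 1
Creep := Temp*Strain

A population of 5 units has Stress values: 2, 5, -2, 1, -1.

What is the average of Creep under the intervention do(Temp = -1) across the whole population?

Every unit gets Temp=-1 under the intervention. Creep values become 0, -8, 0, 0, 0; E[Creep|do(Temp=-1)] = -1.6.

-1.6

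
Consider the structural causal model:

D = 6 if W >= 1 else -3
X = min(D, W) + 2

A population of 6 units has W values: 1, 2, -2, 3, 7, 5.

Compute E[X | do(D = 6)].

do(D=6) breaks D's dependence on W. With D=6 fixed, X across the units is 3, 4, 0, 5, 8, 7, mean 4.5.

4.5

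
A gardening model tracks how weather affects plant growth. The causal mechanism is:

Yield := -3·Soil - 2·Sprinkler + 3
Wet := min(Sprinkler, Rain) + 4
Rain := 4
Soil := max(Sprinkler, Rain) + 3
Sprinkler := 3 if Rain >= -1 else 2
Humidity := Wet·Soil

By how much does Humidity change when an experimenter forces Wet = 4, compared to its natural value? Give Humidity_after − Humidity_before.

-21

Intervening sets Wet = 4 and removes its equation (Wet := min(Sprinkler, Rain) + 4).
Sprinkler = 3 if Rain >= -1 else 2  [with Rain=4]  = 3
Soil = max(Sprinkler, Rain) + 3  [with Sprinkler=3, Rain=4]  = 7
Humidity = Wet·Soil  [with Wet=4, Soil=7]  = 28
Without intervention: Sprinkler = 3 if Rain >= -1 else 2  [with Rain=4]  = 3; Soil = max(Sprinkler, Rain) + 3  [with Sprinkler=3, Rain=4]  = 7; Wet = min(Sprinkler, Rain) + 4  [with Sprinkler=3, Rain=4]  = 7; Humidity = Wet·Soil  [with Wet=7, Soil=7]  = 49.
Change = 28 − 49 = -21.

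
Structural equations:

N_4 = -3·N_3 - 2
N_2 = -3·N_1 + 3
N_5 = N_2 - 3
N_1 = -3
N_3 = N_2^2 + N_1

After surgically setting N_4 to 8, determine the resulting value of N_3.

141

Under do(N_4=8), the mechanism N_4 = -3·N_3 - 2 is discarded; N_4 is fixed at 8.
Since N_3 is not a descendant of the intervened variable, it is unaffected.
N_2 = -3·N_1 + 3  [with N_1=-3]  = 12
N_3 = N_2^2 + N_1  [with N_2=12, N_1=-3]  = 141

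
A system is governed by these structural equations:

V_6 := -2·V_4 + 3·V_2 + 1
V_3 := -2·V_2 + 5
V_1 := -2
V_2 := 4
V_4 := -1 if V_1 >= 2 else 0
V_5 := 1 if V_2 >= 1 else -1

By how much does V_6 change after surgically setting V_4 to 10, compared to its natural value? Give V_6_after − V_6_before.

-20

Under do(V_4=10), the mechanism V_4 := -1 if V_1 >= 2 else 0 is discarded; V_4 is fixed at 10.
V_6 = -2·V_4 + 3·V_2 + 1  [with V_4=10, V_2=4]  = -7
Without intervention: V_4 = -1 if V_1 >= 2 else 0  [with V_1=-2]  = 0; V_6 = -2·V_4 + 3·V_2 + 1  [with V_4=0, V_2=4]  = 13.
Change = -7 − 13 = -20.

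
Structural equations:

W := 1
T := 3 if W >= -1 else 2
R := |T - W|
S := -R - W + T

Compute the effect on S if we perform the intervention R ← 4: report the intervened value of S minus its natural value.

The intervention breaks the incoming arrows to R: R := |T - W| no longer applies, and R = 4.
T = 3 if W >= -1 else 2  [with W=1]  = 3
S = -R - W + T  [with R=4, W=1, T=3]  = -2
Without intervention: T = 3 if W >= -1 else 2  [with W=1]  = 3; R = |T - W|  [with T=3, W=1]  = 2; S = -R - W + T  [with R=2, W=1, T=3]  = 0.
Change = -2 − 0 = -2.

-2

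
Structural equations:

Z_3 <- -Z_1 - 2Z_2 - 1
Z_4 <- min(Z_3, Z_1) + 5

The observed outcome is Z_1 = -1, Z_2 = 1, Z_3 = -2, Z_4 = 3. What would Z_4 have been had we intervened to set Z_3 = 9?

The intervention breaks the incoming arrows to Z_3: Z_3 <- -Z_1 - 2Z_2 - 1 no longer applies, and Z_3 = 9.
Z_4 = min(Z_3, Z_1) + 5  [with Z_3=9, Z_1=-1]  = 4

4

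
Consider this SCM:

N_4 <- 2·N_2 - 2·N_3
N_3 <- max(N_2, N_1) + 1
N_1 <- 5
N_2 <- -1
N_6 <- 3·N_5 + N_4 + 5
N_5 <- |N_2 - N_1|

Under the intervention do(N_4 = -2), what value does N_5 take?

Intervening sets N_4 = -2 and removes its equation (N_4 <- 2·N_2 - 2·N_3).
No directed path runs from N_4 to N_5, so N_5 keeps its natural value.
N_5 = |N_2 - N_1|  [with N_2=-1, N_1=5]  = 6

6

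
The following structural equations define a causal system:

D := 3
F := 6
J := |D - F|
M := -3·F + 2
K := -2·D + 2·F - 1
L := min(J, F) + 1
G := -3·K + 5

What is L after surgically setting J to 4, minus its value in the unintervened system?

1

The intervention breaks the incoming arrows to J: J := |D - F| no longer applies, and J = 4.
L = min(J, F) + 1  [with J=4, F=6]  = 5
Without intervention: J = |D - F|  [with D=3, F=6]  = 3; L = min(J, F) + 1  [with J=3, F=6]  = 4.
Change = 5 − 4 = 1.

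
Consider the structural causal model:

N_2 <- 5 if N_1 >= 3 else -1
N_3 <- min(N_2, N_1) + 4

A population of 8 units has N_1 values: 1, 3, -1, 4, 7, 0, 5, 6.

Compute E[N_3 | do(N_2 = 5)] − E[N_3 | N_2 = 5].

Under do(N_2=5), N_2's equation is replaced by N_2=5 for every unit. Per-unit N_3: 5, 7, 3, 8, 9, 4, 9, 9. Mean = 6.75.
E[N_3|N_2=5] averages over only the 5 units with N_2=5 (N_1 = 3, 4, 7, 5, 6): N_3 = 7, 8, 9, 9, 9, mean 8.4.
Difference = 6.75 − 8.4 = -1.65.

-1.65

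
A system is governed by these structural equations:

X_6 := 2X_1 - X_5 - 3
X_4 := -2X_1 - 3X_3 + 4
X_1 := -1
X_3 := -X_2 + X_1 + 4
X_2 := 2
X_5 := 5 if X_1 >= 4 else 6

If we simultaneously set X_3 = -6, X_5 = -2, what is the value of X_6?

-3

Setting X_3 = -6, X_5 = -2 by intervention discards those variables' equations.
X_6 = 2X_1 - X_5 - 3  [with X_1=-1, X_5=-2]  = -3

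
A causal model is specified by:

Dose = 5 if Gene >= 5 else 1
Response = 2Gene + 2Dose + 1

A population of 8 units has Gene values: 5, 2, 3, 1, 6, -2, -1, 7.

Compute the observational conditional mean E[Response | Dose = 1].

Observing Dose=1 restricts to units where Dose's equation naturally yields 1: Gene ∈ {2, 3, 1, -2, -1}. In that subpopulation Response = 7, 9, 5, -1, 1, mean 4.2.

4.2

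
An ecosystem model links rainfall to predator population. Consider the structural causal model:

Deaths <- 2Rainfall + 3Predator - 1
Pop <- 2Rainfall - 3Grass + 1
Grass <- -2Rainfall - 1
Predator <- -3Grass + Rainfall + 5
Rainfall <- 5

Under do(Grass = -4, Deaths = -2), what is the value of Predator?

The joint intervention fixes Grass = -4, Deaths = -2, removing each variable's own equation.
Predator = -3Grass + Rainfall + 5  [with Grass=-4, Rainfall=5]  = 22

22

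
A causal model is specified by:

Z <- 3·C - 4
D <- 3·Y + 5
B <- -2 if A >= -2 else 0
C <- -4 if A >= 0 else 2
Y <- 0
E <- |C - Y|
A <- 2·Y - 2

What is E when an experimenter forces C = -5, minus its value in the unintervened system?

3

do(C=-5) replaces the equation C <- -4 if A >= 0 else 2 with the constant C = -5.
E = |C - Y|  [with C=-5, Y=0]  = 5
Without intervention: A = 2·Y - 2  [with Y=0]  = -2; C = -4 if A >= 0 else 2  [with A=-2]  = 2; E = |C - Y|  [with C=2, Y=0]  = 2.
Change = 5 − 2 = 3.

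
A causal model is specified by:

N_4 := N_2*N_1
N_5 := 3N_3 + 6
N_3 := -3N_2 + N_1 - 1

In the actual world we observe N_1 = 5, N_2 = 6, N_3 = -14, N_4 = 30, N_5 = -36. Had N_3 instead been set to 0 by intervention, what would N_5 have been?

6

do(N_3=0) replaces the equation N_3 := -3N_2 + N_1 - 1 with the constant N_3 = 0.
N_5 = 3N_3 + 6  [with N_3=0]  = 6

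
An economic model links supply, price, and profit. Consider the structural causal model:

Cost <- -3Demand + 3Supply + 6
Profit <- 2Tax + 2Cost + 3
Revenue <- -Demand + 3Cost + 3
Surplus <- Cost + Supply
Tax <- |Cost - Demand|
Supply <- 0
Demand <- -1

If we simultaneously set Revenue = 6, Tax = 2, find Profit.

The joint intervention fixes Revenue = 6, Tax = 2, removing each variable's own equation.
Cost = -3Demand + 3Supply + 6  [with Demand=-1, Supply=0]  = 9
Profit = 2Tax + 2Cost + 3  [with Tax=2, Cost=9]  = 25

25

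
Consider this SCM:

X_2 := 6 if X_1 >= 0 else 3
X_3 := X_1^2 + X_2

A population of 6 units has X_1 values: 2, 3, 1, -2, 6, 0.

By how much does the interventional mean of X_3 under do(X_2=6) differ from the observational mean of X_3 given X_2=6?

-1

Under do(X_2=6), X_2's equation is replaced by X_2=6 for every unit. Per-unit X_3: 10, 15, 7, 10, 42, 6. Mean = 15.
Conditioning on X_2=6 selects the 5 unit(s) with X_1 ∈ {2, 3, 1, 6, 0}. Their X_3 values: 10, 15, 7, 42, 6. Mean = 16.
Difference = 15 − 16 = -1.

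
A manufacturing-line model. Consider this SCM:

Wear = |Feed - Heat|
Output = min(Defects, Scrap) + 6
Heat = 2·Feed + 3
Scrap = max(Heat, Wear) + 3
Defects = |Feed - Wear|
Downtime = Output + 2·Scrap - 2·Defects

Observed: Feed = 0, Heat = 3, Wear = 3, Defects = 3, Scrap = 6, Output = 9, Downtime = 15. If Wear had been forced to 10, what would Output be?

16

The intervention breaks the incoming arrows to Wear: Wear = |Feed - Heat| no longer applies, and Wear = 10.
Heat = 2·Feed + 3  [with Feed=0]  = 3
Defects = |Feed - Wear|  [with Feed=0, Wear=10]  = 10
Scrap = max(Heat, Wear) + 3  [with Heat=3, Wear=10]  = 13
Output = min(Defects, Scrap) + 6  [with Defects=10, Scrap=13]  = 16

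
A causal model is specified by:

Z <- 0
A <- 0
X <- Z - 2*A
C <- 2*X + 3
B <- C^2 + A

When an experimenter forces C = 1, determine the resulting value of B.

Intervening sets C = 1 and removes its equation (C <- 2*X + 3).
B = C^2 + A  [with C=1, A=0]  = 1

1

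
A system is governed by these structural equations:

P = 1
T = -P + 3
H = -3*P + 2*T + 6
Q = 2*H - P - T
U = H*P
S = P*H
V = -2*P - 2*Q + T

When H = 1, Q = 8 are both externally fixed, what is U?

1

Setting H = 1, Q = 8 by intervention discards those variables' equations.
U = H*P  [with H=1, P=1]  = 1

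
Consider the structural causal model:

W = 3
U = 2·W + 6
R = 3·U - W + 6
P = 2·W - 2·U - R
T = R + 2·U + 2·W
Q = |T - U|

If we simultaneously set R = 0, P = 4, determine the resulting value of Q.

Setting R = 0, P = 4 by intervention discards those variables' equations.
U = 2·W + 6  [with W=3]  = 12
T = R + 2·U + 2·W  [with R=0, U=12, W=3]  = 30
Q = |T - U|  [with T=30, U=12]  = 18

18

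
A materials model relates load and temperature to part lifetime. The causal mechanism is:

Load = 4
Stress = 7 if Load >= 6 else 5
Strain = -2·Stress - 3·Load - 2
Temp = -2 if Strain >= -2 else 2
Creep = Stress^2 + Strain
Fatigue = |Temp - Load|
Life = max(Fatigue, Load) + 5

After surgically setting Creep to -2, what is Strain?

-24

do(Creep=-2) replaces the equation Creep = Stress^2 + Strain with the constant Creep = -2.
Strain is not downstream of the intervention, so its value is determined by the original equations.
Stress = 7 if Load >= 6 else 5  [with Load=4]  = 5
Strain = -2·Stress - 3·Load - 2  [with Stress=5, Load=4]  = -24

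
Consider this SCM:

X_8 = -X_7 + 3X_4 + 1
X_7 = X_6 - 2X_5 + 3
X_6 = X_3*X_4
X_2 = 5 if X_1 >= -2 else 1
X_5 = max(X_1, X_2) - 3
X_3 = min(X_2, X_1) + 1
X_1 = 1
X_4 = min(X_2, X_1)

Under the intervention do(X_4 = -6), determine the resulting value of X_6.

Under do(X_4=-6), the mechanism X_4 = min(X_2, X_1) is discarded; X_4 is fixed at -6.
X_2 = 5 if X_1 >= -2 else 1  [with X_1=1]  = 5
X_3 = min(X_2, X_1) + 1  [with X_2=5, X_1=1]  = 2
X_6 = X_3*X_4  [with X_3=2, X_4=-6]  = -12

-12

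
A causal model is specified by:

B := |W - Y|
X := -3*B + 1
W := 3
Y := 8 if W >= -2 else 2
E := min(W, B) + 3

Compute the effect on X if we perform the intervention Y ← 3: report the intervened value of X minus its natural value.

Under do(Y=3), the mechanism Y := 8 if W >= -2 else 2 is discarded; Y is fixed at 3.
B = |W - Y|  [with W=3, Y=3]  = 0
X = -3*B + 1  [with B=0]  = 1
Without intervention: Y = 8 if W >= -2 else 2  [with W=3]  = 8; B = |W - Y|  [with W=3, Y=8]  = 5; X = -3*B + 1  [with B=5]  = -14.
Change = 1 − (-14) = 15.

15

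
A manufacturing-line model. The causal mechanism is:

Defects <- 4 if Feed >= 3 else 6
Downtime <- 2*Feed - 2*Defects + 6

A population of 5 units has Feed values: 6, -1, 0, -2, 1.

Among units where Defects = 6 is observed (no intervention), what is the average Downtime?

-7

Observing Defects=6 restricts to units where Defects's equation naturally yields 6: Feed ∈ {-1, 0, -2, 1}. In that subpopulation Downtime = -8, -6, -10, -4, mean -7.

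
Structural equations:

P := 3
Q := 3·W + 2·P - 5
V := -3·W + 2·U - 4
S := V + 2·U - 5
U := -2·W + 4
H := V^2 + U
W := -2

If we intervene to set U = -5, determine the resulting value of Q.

-5

The intervention breaks the incoming arrows to U: U := -2·W + 4 no longer applies, and U = -5.
Q is not downstream of the intervention, so its value is determined by the original equations.
Q = 3·W + 2·P - 5  [with W=-2, P=3]  = -5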